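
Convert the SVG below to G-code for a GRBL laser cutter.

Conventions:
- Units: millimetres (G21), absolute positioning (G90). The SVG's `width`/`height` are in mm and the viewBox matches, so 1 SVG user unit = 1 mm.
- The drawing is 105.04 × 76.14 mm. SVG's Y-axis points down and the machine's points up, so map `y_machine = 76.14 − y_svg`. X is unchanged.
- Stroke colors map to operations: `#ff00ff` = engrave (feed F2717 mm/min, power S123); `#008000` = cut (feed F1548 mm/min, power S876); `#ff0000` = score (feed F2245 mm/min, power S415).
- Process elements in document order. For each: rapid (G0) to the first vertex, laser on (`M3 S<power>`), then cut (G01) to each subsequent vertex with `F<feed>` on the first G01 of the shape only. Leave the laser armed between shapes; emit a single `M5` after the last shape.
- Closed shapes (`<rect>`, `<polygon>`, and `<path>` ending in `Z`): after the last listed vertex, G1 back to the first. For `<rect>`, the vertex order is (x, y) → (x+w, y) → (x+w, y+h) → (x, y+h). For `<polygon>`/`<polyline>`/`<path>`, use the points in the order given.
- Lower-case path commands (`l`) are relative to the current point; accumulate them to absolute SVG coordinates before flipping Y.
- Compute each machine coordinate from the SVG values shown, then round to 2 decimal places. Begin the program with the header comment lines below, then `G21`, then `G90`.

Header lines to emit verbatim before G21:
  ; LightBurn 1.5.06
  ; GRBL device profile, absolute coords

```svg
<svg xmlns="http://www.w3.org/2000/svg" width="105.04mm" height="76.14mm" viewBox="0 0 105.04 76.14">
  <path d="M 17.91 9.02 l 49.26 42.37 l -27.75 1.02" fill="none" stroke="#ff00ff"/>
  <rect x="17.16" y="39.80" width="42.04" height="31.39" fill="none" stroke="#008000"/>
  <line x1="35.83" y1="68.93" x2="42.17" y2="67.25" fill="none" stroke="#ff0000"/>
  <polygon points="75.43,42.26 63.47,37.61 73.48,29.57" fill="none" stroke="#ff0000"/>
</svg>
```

; LightBurn 1.5.06
; GRBL device profile, absolute coords
G21
G90
G0 X17.91 Y67.12
M3 S123
G01 X67.17 Y24.75 F2717
G01 X39.42 Y23.73
G0 X17.16 Y36.34
M3 S876
G01 X59.20 Y36.34 F1548
G01 X59.20 Y4.95
G01 X17.16 Y4.95
G01 X17.16 Y36.34
G0 X35.83 Y7.21
M3 S415
G01 X42.17 Y8.89 F2245
G0 X75.43 Y33.88
M3 S415
G01 X63.47 Y38.53 F2245
G01 X73.48 Y46.57
G01 X75.43 Y33.88
M5

1 u = 1 mm; y_m = 76.14 − y.

[1] `<path>` open polyline, #ff00ff→engrave S123 F2717: (17.91,67.12) → (67.17,24.75) → (39.42,23.73)

[2] `<rect>` rectangle, #008000→cut S876 F1548: (17.16,36.34) → (59.20,36.34) → (59.20,4.95) → (17.16,4.95) → (17.16,36.34) (closed)

[3] `<line>` line segment, #ff0000→score S415 F2245: (35.83,7.21) → (42.17,8.89)

[4] `<polygon>` regular polygon, #ff0000→score S415 F2245: (75.43,33.88) → (63.47,38.53) → (73.48,46.57) → (75.43,33.88) (closed)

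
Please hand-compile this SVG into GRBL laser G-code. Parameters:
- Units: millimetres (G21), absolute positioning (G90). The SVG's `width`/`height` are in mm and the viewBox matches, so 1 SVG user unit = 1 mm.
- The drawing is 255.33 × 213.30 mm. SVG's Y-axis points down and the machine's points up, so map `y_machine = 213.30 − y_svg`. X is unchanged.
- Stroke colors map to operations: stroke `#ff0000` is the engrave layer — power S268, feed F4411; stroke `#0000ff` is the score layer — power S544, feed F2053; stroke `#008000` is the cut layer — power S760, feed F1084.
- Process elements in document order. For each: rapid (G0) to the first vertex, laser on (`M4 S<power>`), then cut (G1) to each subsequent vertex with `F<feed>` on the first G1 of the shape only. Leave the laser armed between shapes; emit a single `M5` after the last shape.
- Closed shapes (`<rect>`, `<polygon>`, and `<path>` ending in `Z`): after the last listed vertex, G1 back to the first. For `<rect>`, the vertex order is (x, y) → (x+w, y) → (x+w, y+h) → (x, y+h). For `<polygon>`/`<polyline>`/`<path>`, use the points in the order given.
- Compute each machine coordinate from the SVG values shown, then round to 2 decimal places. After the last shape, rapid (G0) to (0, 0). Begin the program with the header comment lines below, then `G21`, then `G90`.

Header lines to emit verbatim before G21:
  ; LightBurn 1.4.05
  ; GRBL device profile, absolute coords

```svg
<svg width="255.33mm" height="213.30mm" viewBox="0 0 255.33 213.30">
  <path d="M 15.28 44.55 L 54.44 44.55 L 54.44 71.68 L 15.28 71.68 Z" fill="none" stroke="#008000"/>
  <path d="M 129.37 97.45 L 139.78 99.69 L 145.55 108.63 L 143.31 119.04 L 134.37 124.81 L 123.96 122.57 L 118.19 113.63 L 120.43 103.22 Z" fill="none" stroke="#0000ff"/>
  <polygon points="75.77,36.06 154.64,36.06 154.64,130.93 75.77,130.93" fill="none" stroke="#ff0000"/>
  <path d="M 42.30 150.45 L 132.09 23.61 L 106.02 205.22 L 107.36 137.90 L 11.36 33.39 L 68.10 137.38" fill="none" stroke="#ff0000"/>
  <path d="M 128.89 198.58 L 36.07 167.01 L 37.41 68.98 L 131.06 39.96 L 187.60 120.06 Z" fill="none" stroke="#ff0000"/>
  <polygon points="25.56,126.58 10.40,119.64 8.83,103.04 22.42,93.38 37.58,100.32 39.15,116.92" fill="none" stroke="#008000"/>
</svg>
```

; LightBurn 1.4.05
; GRBL device profile, absolute coords
G21
G90
G0 X15.28 Y168.75
M4 S760
G1 X54.44 Y168.75 F1084
G1 X54.44 Y141.62
G1 X15.28 Y141.62
G1 X15.28 Y168.75
G0 X129.37 Y115.85
M4 S544
G1 X139.78 Y113.61 F2053
G1 X145.55 Y104.67
G1 X143.31 Y94.26
G1 X134.37 Y88.49
G1 X123.96 Y90.73
G1 X118.19 Y99.67
G1 X120.43 Y110.08
G1 X129.37 Y115.85
G0 X75.77 Y177.24
M4 S268
G1 X154.64 Y177.24 F4411
G1 X154.64 Y82.37
G1 X75.77 Y82.37
G1 X75.77 Y177.24
G0 X42.30 Y62.85
M4 S268
G1 X132.09 Y189.69 F4411
G1 X106.02 Y8.08
G1 X107.36 Y75.40
G1 X11.36 Y179.91
G1 X68.10 Y75.92
G0 X128.89 Y14.72
M4 S268
G1 X36.07 Y46.29 F4411
G1 X37.41 Y144.32
G1 X131.06 Y173.34
G1 X187.60 Y93.24
G1 X128.89 Y14.72
G0 X25.56 Y86.72
M4 S760
G1 X10.40 Y93.66 F1084
G1 X8.83 Y110.26
G1 X22.42 Y119.92
G1 X37.58 Y112.98
G1 X39.15 Y96.38
G1 X25.56 Y86.72
M5
G0 X0.00 Y0.00

1 u = 1 mm; y_m = 213.30 − y.

[1] `<path>` rectangle, #008000→cut S760 F1084: (15.28,168.75) → (54.44,168.75) → (54.44,141.62) → (15.28,141.62) → (15.28,168.75) (closed)

[2] `<path>` regular polygon, #0000ff→score S544 F2053: (129.37,115.85) → (139.78,113.61) → (145.55,104.67) → (143.31,94.26) → (134.37,88.49) → (123.96,90.73) → (118.19,99.67) → (120.43,110.08) → (129.37,115.85) (closed)

[3] `<polygon>` rectangle, #ff0000→engrave S268 F4411: (75.77,177.24) → (154.64,177.24) → (154.64,82.37) → (75.77,82.37) → (75.77,177.24) (closed)

[4] `<path>` open polyline, #ff0000→engrave S268 F4411: (42.30,62.85) → (132.09,189.69) → (106.02,8.08) → (107.36,75.40) → (11.36,179.91) → (68.10,75.92)

[5] `<path>` regular polygon, #ff0000→engrave S268 F4411: (128.89,14.72) → (36.07,46.29) → (37.41,144.32) → (131.06,173.34) → (187.60,93.24) → (128.89,14.72) (closed)

[6] `<polygon>` regular polygon, #008000→cut S760 F1084: (25.56,86.72) → (10.40,93.66) → (8.83,110.26) → (22.42,119.92) → (37.58,112.98) → (39.15,96.38) → (25.56,86.72) (closed)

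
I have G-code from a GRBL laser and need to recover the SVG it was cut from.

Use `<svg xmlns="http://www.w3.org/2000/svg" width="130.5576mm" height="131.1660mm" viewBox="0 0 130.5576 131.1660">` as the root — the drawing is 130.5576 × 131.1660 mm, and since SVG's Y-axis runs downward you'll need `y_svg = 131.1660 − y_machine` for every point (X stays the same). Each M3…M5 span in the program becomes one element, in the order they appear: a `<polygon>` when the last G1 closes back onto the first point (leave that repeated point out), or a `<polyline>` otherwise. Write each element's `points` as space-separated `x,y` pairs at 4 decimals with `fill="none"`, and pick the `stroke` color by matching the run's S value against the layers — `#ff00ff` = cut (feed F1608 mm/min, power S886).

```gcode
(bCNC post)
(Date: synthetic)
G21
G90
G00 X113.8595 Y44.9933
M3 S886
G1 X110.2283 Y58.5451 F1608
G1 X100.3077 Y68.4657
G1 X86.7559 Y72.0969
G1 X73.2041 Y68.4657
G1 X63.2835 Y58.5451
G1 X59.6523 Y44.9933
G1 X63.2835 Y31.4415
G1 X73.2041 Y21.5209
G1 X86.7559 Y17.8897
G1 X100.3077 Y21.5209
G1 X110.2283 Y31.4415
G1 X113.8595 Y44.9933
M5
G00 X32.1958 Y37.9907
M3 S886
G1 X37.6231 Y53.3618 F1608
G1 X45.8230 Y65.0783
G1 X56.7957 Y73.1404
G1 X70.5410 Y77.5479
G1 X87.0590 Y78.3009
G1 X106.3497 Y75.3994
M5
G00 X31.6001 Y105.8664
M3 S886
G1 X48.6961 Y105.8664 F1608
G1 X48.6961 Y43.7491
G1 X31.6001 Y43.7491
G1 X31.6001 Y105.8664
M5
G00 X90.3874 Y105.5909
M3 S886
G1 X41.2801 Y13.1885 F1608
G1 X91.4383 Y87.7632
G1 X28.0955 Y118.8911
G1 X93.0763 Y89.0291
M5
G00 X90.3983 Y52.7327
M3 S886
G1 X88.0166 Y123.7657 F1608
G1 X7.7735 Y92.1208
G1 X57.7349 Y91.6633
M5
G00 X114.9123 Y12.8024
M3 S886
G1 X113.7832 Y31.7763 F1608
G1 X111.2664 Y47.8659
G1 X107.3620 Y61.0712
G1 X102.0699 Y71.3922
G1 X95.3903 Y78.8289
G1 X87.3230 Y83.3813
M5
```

Machine Y-up, SVG Y-down with viewBox height 131.1660, so y_svg = 131.1660 − y_machine; X carries over. Every run uses S886, so all elements get stroke `#ff00ff` (cut).

Run 1: The run returns to its start, so emit a `<polygon>` with points (Y-flipped): 113.8595,86.1727 110.2283,72.6209 100.3077,62.7003 86.7559,59.0691 73.2041,62.7003 63.2835,72.6209 59.6523,86.1727 63.2835,99.7245 73.2041,109.6451 86.7559,113.2763 100.3077,109.6451 110.2283,99.7245.

Run 2: The run is open, so emit a `<polyline>` with points (Y-flipped): 32.1958,93.1753 37.6231,77.8042 45.8230,66.0877 56.7957,58.0256 70.5410,53.6181 87.0590,52.8651 106.3497,55.7666.

Run 3: The run returns to its start, so emit a `<polygon>` with points (Y-flipped): 31.6001,25.2996 48.6961,25.2996 48.6961,87.4169 31.6001,87.4169.

Run 4: The run is open, so emit a `<polyline>` with points (Y-flipped): 90.3874,25.5751 41.2801,117.9775 91.4383,43.4028 28.0955,12.2749 93.0763,42.1369.

Run 5: The run is open, so emit a `<polyline>` with points (Y-flipped): 90.3983,78.4333 88.0166,7.4003 7.7735,39.0452 57.7349,39.5027.

Run 6: The run is open, so emit a `<polyline>` with points (Y-flipped): 114.9123,118.3636 113.7832,99.3897 111.2664,83.3001 107.3620,70.0948 102.0699,59.7738 95.3903,52.3371 87.3230,47.7847.

<svg xmlns="http://www.w3.org/2000/svg" width="130.5576mm" height="131.1660mm" viewBox="0 0 130.5576 131.1660">
  <polygon points="113.8595,86.1727 110.2283,72.6209 100.3077,62.7003 86.7559,59.0691 73.2041,62.7003 63.2835,72.6209 59.6523,86.1727 63.2835,99.7245 73.2041,109.6451 86.7559,113.2763 100.3077,109.6451 110.2283,99.7245" fill="none" stroke="#ff00ff"/>
  <polyline points="32.1958,93.1753 37.6231,77.8042 45.8230,66.0877 56.7957,58.0256 70.5410,53.6181 87.0590,52.8651 106.3497,55.7666" fill="none" stroke="#ff00ff"/>
  <polygon points="31.6001,25.2996 48.6961,25.2996 48.6961,87.4169 31.6001,87.4169" fill="none" stroke="#ff00ff"/>
  <polyline points="90.3874,25.5751 41.2801,117.9775 91.4383,43.4028 28.0955,12.2749 93.0763,42.1369" fill="none" stroke="#ff00ff"/>
  <polyline points="90.3983,78.4333 88.0166,7.4003 7.7735,39.0452 57.7349,39.5027" fill="none" stroke="#ff00ff"/>
  <polyline points="114.9123,118.3636 113.7832,99.3897 111.2664,83.3001 107.3620,70.0948 102.0699,59.7738 95.3903,52.3371 87.3230,47.7847" fill="none" stroke="#ff00ff"/>
</svg>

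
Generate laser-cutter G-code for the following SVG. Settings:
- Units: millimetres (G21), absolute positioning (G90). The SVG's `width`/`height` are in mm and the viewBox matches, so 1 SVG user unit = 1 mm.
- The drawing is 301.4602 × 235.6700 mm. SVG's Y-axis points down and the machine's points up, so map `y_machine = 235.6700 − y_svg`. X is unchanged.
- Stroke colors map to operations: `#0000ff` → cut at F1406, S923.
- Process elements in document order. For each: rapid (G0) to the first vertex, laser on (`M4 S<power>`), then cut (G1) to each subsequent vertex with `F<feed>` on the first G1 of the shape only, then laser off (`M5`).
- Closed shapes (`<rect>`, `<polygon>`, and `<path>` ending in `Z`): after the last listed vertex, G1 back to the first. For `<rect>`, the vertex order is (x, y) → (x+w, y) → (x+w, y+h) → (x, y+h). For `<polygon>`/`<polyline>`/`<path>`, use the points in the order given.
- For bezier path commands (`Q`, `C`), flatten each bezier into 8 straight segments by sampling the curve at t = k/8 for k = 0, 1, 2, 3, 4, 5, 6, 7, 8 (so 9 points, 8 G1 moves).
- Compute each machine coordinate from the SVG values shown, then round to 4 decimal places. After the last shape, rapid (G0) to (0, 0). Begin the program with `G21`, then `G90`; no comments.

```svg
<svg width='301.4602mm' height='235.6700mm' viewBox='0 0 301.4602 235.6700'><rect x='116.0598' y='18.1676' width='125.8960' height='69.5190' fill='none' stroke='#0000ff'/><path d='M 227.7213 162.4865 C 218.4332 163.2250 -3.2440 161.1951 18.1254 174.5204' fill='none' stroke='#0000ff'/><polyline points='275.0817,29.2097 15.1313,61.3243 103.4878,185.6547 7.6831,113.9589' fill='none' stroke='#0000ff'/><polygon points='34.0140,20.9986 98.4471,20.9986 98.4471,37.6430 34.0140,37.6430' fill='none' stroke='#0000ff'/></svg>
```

G21
G90
G0 X116.0598 Y217.5024
M4 S923
G1 X241.9558 Y217.5024 F1406
G1 X241.9558 Y147.9834
G1 X116.0598 Y147.9834
G1 X116.0598 Y217.5024
M5
G0 X227.7213 Y73.1835
M4 S923
G1 X215.1720 Y73.0009 F1406
G1 X188.0485 Y72.8655
G1 X151.6877 Y72.5649
G1 X111.4268 Y71.8866
G1 X72.6030 Y70.6183
G1 X40.5534 Y68.5477
G1 X20.6152 Y65.4622
G1 X18.1254 Y61.1496
M5
G0 X275.0817 Y206.4603
M4 S923
G1 X15.1313 Y174.3457 F1406
G1 X103.4878 Y50.0153
G1 X7.6831 Y121.7111
M5
G0 X34.0140 Y214.6714
M4 S923
G1 X98.4471 Y214.6714 F1406
G1 X98.4471 Y198.0270
G1 X34.0140 Y198.0270
G1 X34.0140 Y214.6714
M5
G0 X0.0000 Y0.0000

1 u = 1 mm; y_m = 235.6700 − y.

[1] `<rect>` rectangle, #0000ff→cut S923 F1406: (116.0598,217.5024) → (241.9558,217.5024) → (241.9558,147.9834) → (116.0598,147.9834) → (116.0598,217.5024) (closed)

[2] `<path>` cubic bezier, #0000ff→cut S923 F1406: (227.7213,73.1835) → (215.1720,73.0009) → (188.0485,72.8655) → (151.6877,72.5649) → (111.4268,71.8866) → (72.6030,70.6183) → (40.5534,68.5477) → (20.6152,65.4622) → (18.1254,61.1496)

[3] `<polyline>` open polyline, #0000ff→cut S923 F1406: (275.0817,206.4603) → (15.1313,174.3457) → (103.4878,50.0153) → (7.6831,121.7111)

[4] `<polygon>` rectangle, #0000ff→cut S923 F1406: (34.0140,214.6714) → (98.4471,214.6714) → (98.4471,198.0270) → (34.0140,198.0270) → (34.0140,214.6714) (closed)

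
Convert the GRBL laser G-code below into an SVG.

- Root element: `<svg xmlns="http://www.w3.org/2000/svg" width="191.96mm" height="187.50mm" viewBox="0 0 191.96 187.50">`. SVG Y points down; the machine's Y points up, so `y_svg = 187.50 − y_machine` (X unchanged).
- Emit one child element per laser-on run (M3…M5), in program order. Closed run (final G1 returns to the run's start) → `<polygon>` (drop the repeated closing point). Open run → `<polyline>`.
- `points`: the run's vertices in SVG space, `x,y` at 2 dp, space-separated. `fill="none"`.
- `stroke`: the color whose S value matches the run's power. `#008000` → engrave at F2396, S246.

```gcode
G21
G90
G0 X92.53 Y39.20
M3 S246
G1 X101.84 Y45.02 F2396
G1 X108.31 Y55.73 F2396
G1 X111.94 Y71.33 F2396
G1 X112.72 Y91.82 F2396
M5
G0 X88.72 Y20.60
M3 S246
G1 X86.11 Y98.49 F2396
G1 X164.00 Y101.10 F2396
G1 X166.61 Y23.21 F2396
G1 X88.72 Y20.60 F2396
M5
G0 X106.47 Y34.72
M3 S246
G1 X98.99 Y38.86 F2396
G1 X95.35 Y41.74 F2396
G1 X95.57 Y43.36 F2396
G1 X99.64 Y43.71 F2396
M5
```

Machine Y-up, SVG Y-down with viewBox height 187.50, so y_svg = 187.50 − y_machine; X carries over. Every run uses S246, so all elements get stroke `#008000` (engrave).

Run 1: The run is open, so emit a `<polyline>` with points (Y-flipped): 92.53,148.30 101.84,142.48 108.31,131.77 111.94,116.17 112.72,95.68.

Run 2: The run returns to its start, so emit a `<polygon>` with points (Y-flipped): 88.72,166.90 86.11,89.01 164.00,86.40 166.61,164.29.

Run 3: The run is open, so emit a `<polyline>` with points (Y-flipped): 106.47,152.78 98.99,148.64 95.35,145.76 95.57,144.14 99.64,143.79.

<svg xmlns="http://www.w3.org/2000/svg" width="191.96mm" height="187.50mm" viewBox="0 0 191.96 187.50">
  <polyline points="92.53,148.30 101.84,142.48 108.31,131.77 111.94,116.17 112.72,95.68" fill="none" stroke="#008000"/>
  <polygon points="88.72,166.90 86.11,89.01 164.00,86.40 166.61,164.29" fill="none" stroke="#008000"/>
  <polyline points="106.47,152.78 98.99,148.64 95.35,145.76 95.57,144.14 99.64,143.79" fill="none" stroke="#008000"/>
</svg>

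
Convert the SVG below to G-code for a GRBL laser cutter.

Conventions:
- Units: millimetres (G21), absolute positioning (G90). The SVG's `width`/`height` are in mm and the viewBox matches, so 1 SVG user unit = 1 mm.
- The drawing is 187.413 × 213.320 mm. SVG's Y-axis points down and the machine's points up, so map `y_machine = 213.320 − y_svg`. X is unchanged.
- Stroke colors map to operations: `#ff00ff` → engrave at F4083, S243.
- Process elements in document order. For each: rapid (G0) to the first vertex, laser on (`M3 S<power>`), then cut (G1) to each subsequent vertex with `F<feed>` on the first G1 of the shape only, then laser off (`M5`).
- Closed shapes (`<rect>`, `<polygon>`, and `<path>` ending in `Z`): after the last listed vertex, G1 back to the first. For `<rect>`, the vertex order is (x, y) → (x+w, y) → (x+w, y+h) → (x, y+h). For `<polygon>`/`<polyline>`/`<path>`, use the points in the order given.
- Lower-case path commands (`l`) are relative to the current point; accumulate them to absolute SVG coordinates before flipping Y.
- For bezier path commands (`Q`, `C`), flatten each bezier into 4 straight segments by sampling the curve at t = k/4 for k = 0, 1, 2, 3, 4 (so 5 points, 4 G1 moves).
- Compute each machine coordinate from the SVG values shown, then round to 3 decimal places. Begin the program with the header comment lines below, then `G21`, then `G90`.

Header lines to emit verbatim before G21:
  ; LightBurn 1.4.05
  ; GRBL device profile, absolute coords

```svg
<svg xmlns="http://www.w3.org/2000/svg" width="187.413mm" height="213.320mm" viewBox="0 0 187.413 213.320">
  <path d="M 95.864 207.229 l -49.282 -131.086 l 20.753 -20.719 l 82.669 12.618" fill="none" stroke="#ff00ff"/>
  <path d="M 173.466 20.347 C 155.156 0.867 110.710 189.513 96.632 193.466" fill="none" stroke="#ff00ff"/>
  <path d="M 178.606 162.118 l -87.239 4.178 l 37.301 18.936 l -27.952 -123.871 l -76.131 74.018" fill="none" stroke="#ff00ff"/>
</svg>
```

Since the viewBox matches the mm dimensions, user units are millimetres directly. The only transform is the Y-flip y_m = 213.320 − y_svg.

Shape 1 is a open polyline drawn with `<path>`. Its stroke #ff00ff means engrave at S243, F4083. After flipping Y the toolpath is (95.864,6.091) → (46.582,137.177) → (67.335,157.896) → (150.004,145.278).

Shape 2 is a cubic bezier drawn with `<path>`. Its stroke #ff00ff means engrave at S243, F4083. After flipping Y the toolpath is (173.466,192.973) → (155.716,174.697) → (133.462,115.201) → (112.002,51.311) → (96.632,19.854).

Shape 3 is a open polyline drawn with `<path>`. Its stroke #ff00ff means engrave at S243, F4083. After flipping Y the toolpath is (178.606,51.202) → (91.367,47.024) → (128.668,28.088) → (100.716,151.959) → (24.585,77.941).

; LightBurn 1.4.05
; GRBL device profile, absolute coords
G21
G90
G0 X95.864 Y6.091
M3 S243
G1 X46.582 Y137.177 F4083
G1 X67.335 Y157.896
G1 X150.004 Y145.278
M5
G0 X173.466 Y192.973
M3 S243
G1 X155.716 Y174.697 F4083
G1 X133.462 Y115.201
G1 X112.002 Y51.311
G1 X96.632 Y19.854
M5
G0 X178.606 Y51.202
M3 S243
G1 X91.367 Y47.024 F4083
G1 X128.668 Y28.088
G1 X100.716 Y151.959
G1 X24.585 Y77.941
M5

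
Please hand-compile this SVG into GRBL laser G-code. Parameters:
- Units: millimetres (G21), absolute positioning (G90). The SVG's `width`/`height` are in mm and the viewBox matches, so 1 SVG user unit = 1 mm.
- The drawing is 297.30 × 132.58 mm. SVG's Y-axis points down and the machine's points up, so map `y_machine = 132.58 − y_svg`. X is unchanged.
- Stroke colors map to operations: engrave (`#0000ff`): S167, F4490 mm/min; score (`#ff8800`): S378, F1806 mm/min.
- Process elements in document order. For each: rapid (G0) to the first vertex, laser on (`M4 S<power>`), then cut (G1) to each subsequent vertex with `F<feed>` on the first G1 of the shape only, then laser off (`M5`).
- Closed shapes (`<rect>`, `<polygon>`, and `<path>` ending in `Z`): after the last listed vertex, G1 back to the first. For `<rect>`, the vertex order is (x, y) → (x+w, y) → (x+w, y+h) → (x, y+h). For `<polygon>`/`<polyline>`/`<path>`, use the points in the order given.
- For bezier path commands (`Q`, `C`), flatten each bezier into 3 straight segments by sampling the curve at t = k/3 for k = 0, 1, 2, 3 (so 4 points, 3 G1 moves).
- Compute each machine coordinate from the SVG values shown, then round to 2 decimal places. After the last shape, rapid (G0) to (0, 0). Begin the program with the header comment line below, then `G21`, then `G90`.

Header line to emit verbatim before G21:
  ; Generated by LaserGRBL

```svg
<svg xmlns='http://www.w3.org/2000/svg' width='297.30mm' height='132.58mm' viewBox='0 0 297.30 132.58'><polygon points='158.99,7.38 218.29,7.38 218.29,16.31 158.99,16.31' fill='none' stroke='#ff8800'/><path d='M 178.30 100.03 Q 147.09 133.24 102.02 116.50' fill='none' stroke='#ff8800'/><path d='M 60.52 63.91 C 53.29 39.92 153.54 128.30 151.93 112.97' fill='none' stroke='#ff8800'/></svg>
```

; Generated by LaserGRBL
G21
G90
G0 X158.99 Y125.20
M4 S378
G1 X218.29 Y125.20 F1806
G1 X218.29 Y116.27
G1 X158.99 Y116.27
G1 X158.99 Y125.20
M5
G0 X178.30 Y32.55
M4 S378
G1 X155.95 Y15.96 F1806
G1 X130.53 Y10.47
G1 X102.02 Y16.08
M5
G0 X60.52 Y68.67
M4 S378
G1 X81.36 Y63.21 F1806
G1 X127.34 Y30.85
G1 X151.93 Y19.61
M5
G0 X0.00 Y0.00

Since the viewBox matches the mm dimensions, user units are millimetres directly. The only transform is the Y-flip y_m = 132.58 − y_svg.

Shape 1 is a rectangle drawn with `<polygon>`. Its stroke #ff8800 means score at S378, F1806. After flipping Y the toolpath is (158.99,125.20) → (218.29,125.20) → (218.29,116.27) → (158.99,116.27) → (158.99,125.20), returning to the start.

Shape 2 is a quadratic bezier drawn with `<path>`. Its stroke #ff8800 means score at S378, F1806. After flipping Y the toolpath is (178.30,32.55) → (155.95,15.96) → (130.53,10.47) → (102.02,16.08).

Shape 3 is a cubic bezier drawn with `<path>`. Its stroke #ff8800 means score at S378, F1806. After flipping Y the toolpath is (60.52,68.67) → (81.36,63.21) → (127.34,30.85) → (151.93,19.61).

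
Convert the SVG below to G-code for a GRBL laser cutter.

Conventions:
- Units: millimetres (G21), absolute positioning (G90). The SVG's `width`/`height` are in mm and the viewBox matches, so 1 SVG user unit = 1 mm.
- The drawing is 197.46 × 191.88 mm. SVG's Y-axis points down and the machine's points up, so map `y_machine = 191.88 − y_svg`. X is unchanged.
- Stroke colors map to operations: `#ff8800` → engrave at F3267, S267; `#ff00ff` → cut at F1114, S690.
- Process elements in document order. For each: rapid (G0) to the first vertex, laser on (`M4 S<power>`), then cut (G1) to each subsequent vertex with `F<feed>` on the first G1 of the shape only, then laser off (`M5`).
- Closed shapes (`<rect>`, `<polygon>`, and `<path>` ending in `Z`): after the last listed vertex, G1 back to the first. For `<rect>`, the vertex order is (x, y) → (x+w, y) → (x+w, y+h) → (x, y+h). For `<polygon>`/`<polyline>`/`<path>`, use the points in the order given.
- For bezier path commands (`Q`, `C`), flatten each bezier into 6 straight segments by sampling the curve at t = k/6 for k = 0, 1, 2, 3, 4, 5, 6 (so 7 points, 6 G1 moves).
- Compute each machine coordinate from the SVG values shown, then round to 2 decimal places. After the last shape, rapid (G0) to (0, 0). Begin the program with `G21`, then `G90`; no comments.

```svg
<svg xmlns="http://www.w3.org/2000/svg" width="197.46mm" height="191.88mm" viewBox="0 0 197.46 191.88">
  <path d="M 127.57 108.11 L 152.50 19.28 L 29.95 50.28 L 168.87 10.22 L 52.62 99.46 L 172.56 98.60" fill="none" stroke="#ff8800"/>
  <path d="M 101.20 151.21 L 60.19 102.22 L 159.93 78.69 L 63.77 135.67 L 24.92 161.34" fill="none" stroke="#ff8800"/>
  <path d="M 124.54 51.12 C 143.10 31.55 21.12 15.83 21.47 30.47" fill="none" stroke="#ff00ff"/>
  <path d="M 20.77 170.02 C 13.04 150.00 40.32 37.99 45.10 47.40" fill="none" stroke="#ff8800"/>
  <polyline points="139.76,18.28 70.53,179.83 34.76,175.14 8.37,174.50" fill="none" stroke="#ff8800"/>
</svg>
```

viewBox `0 0 197.46 191.88` with mm width/height → 1 unit = 1 mm. Flip: y_m = 191.88 − y_svg.

**Shape 1** — `<path>` open polyline, stroke `#ff8800` → engrave (S267, F3267). Machine vertices: (127.57,83.77) → (152.50,172.60) → (29.95,141.60) → (168.87,181.66) → (52.62,92.42) → (172.56,93.28). Open path.

**Shape 2** — `<path>` open polyline, stroke `#ff8800` → engrave (S267, F3267). Machine vertices: (101.20,40.67) → (60.19,89.66) → (159.93,113.19) → (63.77,56.21) → (24.92,30.54). Open path.

**Shape 3** — `<path>` cubic bezier, stroke `#ff00ff` → cut (S690, F1114). Control points (SVG): P0=(124.54,51.12), P1=(143.10,31.55), P2=(21.12,15.83), P3=(21.47,30.47); sampled at t=k/6. Machine vertices: (124.54,140.76) → (123.33,150.10) → (105.99,158.06) → (79.83,163.91) → (52.16,166.91) → (30.27,166.32) → (21.47,161.41). Open path.

**Shape 4** — `<path>` cubic bezier, stroke `#ff8800` → engrave (S267, F3267). Control points (SVG): P0=(20.77,170.02), P1=(13.04,150.00), P2=(40.32,37.99), P3=(45.10,47.40); sampled at t=k/6. Machine vertices: (20.77,21.86) → (19.56,38.55) → (22.58,64.64) → (28.24,94.21) → (34.95,121.32) → (41.10,140.05) → (45.10,144.48). Open path.

**Shape 5** — `<polyline>` open polyline, stroke `#ff8800` → engrave (S267, F3267). Machine vertices: (139.76,173.60) → (70.53,12.05) → (34.76,16.74) → (8.37,17.38). Open path.

G21
G90
G0 X127.57 Y83.77
M4 S267
G1 X152.50 Y172.60 F3267
G1 X29.95 Y141.60
G1 X168.87 Y181.66
G1 X52.62 Y92.42
G1 X172.56 Y93.28
M5
G0 X101.20 Y40.67
M4 S267
G1 X60.19 Y89.66 F3267
G1 X159.93 Y113.19
G1 X63.77 Y56.21
G1 X24.92 Y30.54
M5
G0 X124.54 Y140.76
M4 S690
G1 X123.33 Y150.10 F1114
G1 X105.99 Y158.06
G1 X79.83 Y163.91
G1 X52.16 Y166.91
G1 X30.27 Y166.32
G1 X21.47 Y161.41
M5
G0 X20.77 Y21.86
M4 S267
G1 X19.56 Y38.55 F3267
G1 X22.58 Y64.64
G1 X28.24 Y94.21
G1 X34.95 Y121.32
G1 X41.10 Y140.05
G1 X45.10 Y144.48
M5
G0 X139.76 Y173.60
M4 S267
G1 X70.53 Y12.05 F3267
G1 X34.76 Y16.74
G1 X8.37 Y17.38
M5
G0 X0.00 Y0.00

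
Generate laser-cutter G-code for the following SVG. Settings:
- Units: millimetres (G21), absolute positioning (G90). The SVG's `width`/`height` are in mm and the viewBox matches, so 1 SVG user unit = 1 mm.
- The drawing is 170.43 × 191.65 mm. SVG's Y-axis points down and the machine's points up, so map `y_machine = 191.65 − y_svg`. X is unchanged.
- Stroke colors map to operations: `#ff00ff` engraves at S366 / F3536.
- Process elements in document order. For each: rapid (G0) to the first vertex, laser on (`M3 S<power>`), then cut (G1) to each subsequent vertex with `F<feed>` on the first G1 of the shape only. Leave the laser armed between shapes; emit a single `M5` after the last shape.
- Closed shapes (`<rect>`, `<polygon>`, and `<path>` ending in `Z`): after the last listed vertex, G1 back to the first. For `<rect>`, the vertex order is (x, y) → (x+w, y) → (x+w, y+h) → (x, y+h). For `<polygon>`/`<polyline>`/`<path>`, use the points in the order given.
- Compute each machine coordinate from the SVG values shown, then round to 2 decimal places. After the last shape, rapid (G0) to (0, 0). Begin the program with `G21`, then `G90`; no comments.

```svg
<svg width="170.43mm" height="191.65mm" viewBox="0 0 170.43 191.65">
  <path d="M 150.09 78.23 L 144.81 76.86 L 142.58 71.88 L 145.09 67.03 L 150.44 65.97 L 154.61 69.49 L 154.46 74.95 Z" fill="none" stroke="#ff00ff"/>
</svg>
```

G21
G90
G0 X150.09 Y113.42
M3 S366
G1 X144.81 Y114.79 F3536
G1 X142.58 Y119.77
G1 X145.09 Y124.62
G1 X150.44 Y125.68
G1 X154.61 Y122.16
G1 X154.46 Y116.70
G1 X150.09 Y113.42
M5
G0 X0.00 Y0.00

viewBox `0 0 170.43 191.65` with mm width/height → 1 unit = 1 mm. Flip: y_m = 191.65 − y_svg.

**Shape 1** — `<path>` regular polygon, stroke `#ff00ff` → engrave (S366, F3536). Machine vertices: (150.09,113.42) → (144.81,114.79) → (142.58,119.77) → (145.09,124.62) → (150.44,125.68) → (154.61,122.16) → (154.46,116.70) → (150.09,113.42). Closed: final G1 returns to the first vertex.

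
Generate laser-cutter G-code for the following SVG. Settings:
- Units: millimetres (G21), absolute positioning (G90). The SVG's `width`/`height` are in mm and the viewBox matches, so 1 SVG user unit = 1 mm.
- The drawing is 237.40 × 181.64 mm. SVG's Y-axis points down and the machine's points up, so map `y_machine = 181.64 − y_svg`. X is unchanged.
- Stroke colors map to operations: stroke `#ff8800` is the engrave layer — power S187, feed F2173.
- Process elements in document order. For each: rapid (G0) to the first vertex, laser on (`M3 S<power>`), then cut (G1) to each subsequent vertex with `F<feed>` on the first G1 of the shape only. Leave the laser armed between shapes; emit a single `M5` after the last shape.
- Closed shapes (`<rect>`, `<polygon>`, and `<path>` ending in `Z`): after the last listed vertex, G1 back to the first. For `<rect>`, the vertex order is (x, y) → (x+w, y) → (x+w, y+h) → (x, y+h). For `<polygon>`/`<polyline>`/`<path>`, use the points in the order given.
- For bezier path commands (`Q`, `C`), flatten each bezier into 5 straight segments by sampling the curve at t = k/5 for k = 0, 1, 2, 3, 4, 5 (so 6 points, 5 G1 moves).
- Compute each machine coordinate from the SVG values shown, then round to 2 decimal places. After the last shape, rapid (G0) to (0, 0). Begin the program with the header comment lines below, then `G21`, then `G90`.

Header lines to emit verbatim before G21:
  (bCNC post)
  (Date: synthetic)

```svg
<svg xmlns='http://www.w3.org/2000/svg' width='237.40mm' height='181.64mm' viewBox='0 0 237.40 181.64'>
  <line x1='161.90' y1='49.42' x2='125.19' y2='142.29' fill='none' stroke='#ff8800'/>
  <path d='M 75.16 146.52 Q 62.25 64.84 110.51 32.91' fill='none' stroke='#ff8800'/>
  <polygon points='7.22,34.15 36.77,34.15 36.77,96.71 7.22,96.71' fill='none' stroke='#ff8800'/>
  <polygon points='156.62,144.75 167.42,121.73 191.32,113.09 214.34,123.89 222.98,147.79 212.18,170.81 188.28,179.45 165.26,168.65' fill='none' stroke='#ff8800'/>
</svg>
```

viewBox `0 0 237.40 181.64` with mm width/height → 1 unit = 1 mm. Flip: y_m = 181.64 − y_svg.

**Shape 1** — `<line>` line segment, stroke `#ff8800` → engrave (S187, F2173). Machine vertices: (161.90,132.22) → (125.19,39.35). Open path.

**Shape 2** — `<path>` quadratic bezier, stroke `#ff8800` → engrave (S187, F2173). Control points (SVG): P0=(75.16,146.52), P1=(62.25,64.84), P2=(110.51,32.91); sampled at t=k/5. Machine vertices: (75.16,35.12) → (72.44,65.80) → (74.62,92.50) → (81.69,115.23) → (93.65,133.97) → (110.51,148.73). Open path.

**Shape 3** — `<polygon>` rectangle, stroke `#ff8800` → engrave (S187, F2173). Machine vertices: (7.22,147.49) → (36.77,147.49) → (36.77,84.93) → (7.22,84.93) → (7.22,147.49). Closed: final G1 returns to the first vertex.

**Shape 4** — `<polygon>` regular polygon, stroke `#ff8800` → engrave (S187, F2173). Machine vertices: (156.62,36.89) → (167.42,59.91) → (191.32,68.55) → (214.34,57.75) → (222.98,33.85) → (212.18,10.83) → (188.28,2.19) → (165.26,12.99) → (156.62,36.89). Closed: final G1 returns to the first vertex.

(bCNC post)
(Date: synthetic)
G21
G90
G0 X161.90 Y132.22
M3 S187
G1 X125.19 Y39.35 F2173
G0 X75.16 Y35.12
M3 S187
G1 X72.44 Y65.80 F2173
G1 X74.62 Y92.50
G1 X81.69 Y115.23
G1 X93.65 Y133.97
G1 X110.51 Y148.73
G0 X7.22 Y147.49
M3 S187
G1 X36.77 Y147.49 F2173
G1 X36.77 Y84.93
G1 X7.22 Y84.93
G1 X7.22 Y147.49
G0 X156.62 Y36.89
M3 S187
G1 X167.42 Y59.91 F2173
G1 X191.32 Y68.55
G1 X214.34 Y57.75
G1 X222.98 Y33.85
G1 X212.18 Y10.83
G1 X188.28 Y2.19
G1 X165.26 Y12.99
G1 X156.62 Y36.89
M5
G0 X0.00 Y0.00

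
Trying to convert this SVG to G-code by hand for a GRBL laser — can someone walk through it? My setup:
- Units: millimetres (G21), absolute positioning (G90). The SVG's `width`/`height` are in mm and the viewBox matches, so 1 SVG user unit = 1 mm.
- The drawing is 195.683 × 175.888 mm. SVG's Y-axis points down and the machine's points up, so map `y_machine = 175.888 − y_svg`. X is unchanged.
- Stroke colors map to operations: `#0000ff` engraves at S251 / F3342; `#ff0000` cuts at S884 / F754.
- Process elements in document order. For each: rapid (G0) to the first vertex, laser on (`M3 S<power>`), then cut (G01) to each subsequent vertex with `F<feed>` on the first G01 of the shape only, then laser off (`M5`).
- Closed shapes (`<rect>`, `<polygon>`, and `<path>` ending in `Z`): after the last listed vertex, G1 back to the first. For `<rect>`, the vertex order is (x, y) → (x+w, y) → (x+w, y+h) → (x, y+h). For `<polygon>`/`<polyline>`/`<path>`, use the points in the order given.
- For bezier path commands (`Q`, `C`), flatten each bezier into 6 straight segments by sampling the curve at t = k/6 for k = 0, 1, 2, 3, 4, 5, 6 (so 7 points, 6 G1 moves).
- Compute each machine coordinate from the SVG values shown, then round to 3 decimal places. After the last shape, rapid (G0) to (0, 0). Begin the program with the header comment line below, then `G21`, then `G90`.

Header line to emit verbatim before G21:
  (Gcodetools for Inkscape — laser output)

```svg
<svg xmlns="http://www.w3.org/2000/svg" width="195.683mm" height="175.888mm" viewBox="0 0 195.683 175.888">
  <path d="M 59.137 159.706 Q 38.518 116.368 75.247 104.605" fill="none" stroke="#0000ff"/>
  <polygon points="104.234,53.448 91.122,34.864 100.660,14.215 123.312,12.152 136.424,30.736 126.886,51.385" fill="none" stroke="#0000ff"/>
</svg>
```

(Gcodetools for Inkscape — laser output)
G21
G90
G0 X59.137 Y16.182
M3 S251
G01 X53.857 Y29.751 F3342
G01 X51.763 Y41.566
G01 X52.855 Y51.626
G01 X57.133 Y59.933
G01 X64.597 Y66.485
G01 X75.247 Y71.283
M5
G0 X104.234 Y122.440
M3 S251
G01 X91.122 Y141.024 F3342
G01 X100.660 Y161.673
G01 X123.312 Y163.736
G01 X136.424 Y145.152
G01 X126.886 Y124.503
G01 X104.234 Y122.440
M5
G0 X0.000 Y0.000

Since the viewBox matches the mm dimensions, user units are millimetres directly. The only transform is the Y-flip y_m = 175.888 − y_svg.

Shape 1 is a quadratic bezier drawn with `<path>`. Its stroke #0000ff means engrave at S251, F3342. After flipping Y the toolpath is (59.137,16.182) → (53.857,29.751) → (51.763,41.566) → (52.855,51.626) → (57.133,59.933) → (64.597,66.485) → (75.247,71.283).

Shape 2 is a regular polygon drawn with `<polygon>`. Its stroke #0000ff means engrave at S251, F3342. After flipping Y the toolpath is (104.234,122.440) → (91.122,141.024) → (100.660,161.673) → (123.312,163.736) → (136.424,145.152) → (126.886,124.503) → (104.234,122.440), returning to the start.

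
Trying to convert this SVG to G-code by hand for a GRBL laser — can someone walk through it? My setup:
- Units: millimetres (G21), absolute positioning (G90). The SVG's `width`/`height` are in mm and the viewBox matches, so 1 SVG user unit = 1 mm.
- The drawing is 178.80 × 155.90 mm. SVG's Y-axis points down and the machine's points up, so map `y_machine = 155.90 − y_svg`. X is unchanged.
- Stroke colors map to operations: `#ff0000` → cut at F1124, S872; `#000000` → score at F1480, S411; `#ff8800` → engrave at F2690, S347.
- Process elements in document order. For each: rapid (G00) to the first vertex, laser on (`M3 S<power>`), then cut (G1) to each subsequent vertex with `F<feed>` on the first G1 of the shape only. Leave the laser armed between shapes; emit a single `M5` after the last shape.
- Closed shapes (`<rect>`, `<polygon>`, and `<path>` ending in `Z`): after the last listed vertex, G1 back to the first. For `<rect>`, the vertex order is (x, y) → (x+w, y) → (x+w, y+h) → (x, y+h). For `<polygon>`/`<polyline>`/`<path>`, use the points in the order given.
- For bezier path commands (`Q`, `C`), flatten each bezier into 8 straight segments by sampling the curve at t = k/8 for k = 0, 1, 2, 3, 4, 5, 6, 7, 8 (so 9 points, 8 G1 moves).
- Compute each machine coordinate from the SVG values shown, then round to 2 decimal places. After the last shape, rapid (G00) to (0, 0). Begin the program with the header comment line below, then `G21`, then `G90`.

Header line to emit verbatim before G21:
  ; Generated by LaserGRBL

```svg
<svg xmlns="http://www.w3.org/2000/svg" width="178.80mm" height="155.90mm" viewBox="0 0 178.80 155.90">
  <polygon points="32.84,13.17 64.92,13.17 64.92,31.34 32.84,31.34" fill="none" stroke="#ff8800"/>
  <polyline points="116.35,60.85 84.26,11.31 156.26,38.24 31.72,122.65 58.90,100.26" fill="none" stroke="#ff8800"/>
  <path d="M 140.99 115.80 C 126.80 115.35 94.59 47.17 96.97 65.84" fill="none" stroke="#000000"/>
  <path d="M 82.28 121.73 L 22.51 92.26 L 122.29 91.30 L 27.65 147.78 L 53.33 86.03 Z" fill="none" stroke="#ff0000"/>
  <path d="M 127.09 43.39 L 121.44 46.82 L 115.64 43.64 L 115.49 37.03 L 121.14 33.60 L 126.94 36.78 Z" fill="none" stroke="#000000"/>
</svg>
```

; Generated by LaserGRBL
G21
G90
G00 X32.84 Y142.73
M3 S347
G1 X64.92 Y142.73 F2690
G1 X64.92 Y124.56
G1 X32.84 Y124.56
G1 X32.84 Y142.73
G00 X116.35 Y95.05
M3 S347
G1 X84.26 Y144.59 F2690
G1 X156.26 Y117.66
G1 X31.72 Y33.25
G1 X58.90 Y55.64
G00 X140.99 Y40.10
M3 S411
G1 X134.93 Y43.14 F1480
G1 X127.79 Y50.72
G1 X120.20 Y61.03
G1 X112.77 Y72.25
G1 X106.11 Y82.58
G1 X100.85 Y90.19
G1 X97.60 Y93.29
G1 X96.97 Y90.06
G00 X82.28 Y34.17
M3 S872
G1 X22.51 Y63.64 F1124
G1 X122.29 Y64.60
G1 X27.65 Y8.12
G1 X53.33 Y69.87
G1 X82.28 Y34.17
G00 X127.09 Y112.51
M3 S411
G1 X121.44 Y109.08 F1480
G1 X115.64 Y112.26
G1 X115.49 Y118.87
G1 X121.14 Y122.30
G1 X126.94 Y119.12
G1 X127.09 Y112.51
M5
G00 X0.00 Y0.00

viewBox `0 0 178.80 155.90` with mm width/height → 1 unit = 1 mm. Flip: y_m = 155.90 − y_svg.

**Shape 1** — `<polygon>` rectangle, stroke `#ff8800` → engrave (S347, F2690). Machine vertices: (32.84,142.73) → (64.92,142.73) → (64.92,124.56) → (32.84,124.56) → (32.84,142.73). Closed: final G1 returns to the first vertex.

**Shape 2** — `<polyline>` open polyline, stroke `#ff8800` → engrave (S347, F2690). Machine vertices: (116.35,95.05) → (84.26,144.59) → (156.26,117.66) → (31.72,33.25) → (58.90,55.64). Open path.

**Shape 3** — `<path>` cubic bezier, stroke `#000000` → score (S411, F1480). Control points (SVG): P0=(140.99,115.80), P1=(126.80,115.35), P2=(94.59,47.17), P3=(96.97,65.84); sampled at t=k/8. Machine vertices: (140.99,40.10) → (134.93,43.14) → (127.79,50.72) → (120.20,61.03) → (112.77,72.25) → (106.11,82.58) → (100.85,90.19) → (97.60,93.29) → (96.97,90.06). Open path.

**Shape 4** — `<path>` closed polygon, stroke `#ff0000` → cut (S872, F1124). Machine vertices: (82.28,34.17) → (22.51,63.64) → (122.29,64.60) → (27.65,8.12) → (53.33,69.87) → (82.28,34.17). Closed: final G1 returns to the first vertex.

**Shape 5** — `<path>` regular polygon, stroke `#000000` → score (S411, F1480). Machine vertices: (127.09,112.51) → (121.44,109.08) → (115.64,112.26) → (115.49,118.87) → (121.14,122.30) → (126.94,119.12) → (127.09,112.51). Closed: final G1 returns to the first vertex.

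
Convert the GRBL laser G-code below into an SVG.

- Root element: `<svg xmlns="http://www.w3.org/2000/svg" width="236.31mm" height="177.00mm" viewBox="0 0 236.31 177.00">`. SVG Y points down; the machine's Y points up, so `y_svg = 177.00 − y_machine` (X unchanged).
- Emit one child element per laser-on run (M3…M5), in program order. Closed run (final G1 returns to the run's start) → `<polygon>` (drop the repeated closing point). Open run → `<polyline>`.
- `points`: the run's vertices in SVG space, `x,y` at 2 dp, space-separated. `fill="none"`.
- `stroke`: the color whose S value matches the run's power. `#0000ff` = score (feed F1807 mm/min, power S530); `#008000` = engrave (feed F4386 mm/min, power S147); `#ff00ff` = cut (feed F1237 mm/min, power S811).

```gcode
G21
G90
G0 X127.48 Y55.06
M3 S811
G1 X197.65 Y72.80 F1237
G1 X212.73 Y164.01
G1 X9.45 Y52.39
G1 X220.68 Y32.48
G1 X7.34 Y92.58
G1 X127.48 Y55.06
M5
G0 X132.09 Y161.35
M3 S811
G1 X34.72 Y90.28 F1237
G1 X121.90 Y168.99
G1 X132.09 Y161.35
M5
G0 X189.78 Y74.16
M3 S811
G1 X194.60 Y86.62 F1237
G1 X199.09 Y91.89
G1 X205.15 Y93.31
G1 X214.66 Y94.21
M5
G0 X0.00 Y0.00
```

y_svg = 177.00 − y_m. Every run uses S811, so all elements get stroke `#ff00ff` (cut).

[1] closed run; points: 127.48,121.94 197.65,104.20 212.73,12.99 9.45,124.61 220.68,144.52 7.34,84.42

[2] closed run; points: 132.09,15.65 34.72,86.72 121.90,8.01

[3] open run; points: 189.78,102.84 194.60,90.38 199.09,85.11 205.15,83.69 214.66,82.79

<svg xmlns="http://www.w3.org/2000/svg" width="236.31mm" height="177.00mm" viewBox="0 0 236.31 177.00">
  <polygon points="127.48,121.94 197.65,104.20 212.73,12.99 9.45,124.61 220.68,144.52 7.34,84.42" fill="none" stroke="#ff00ff"/>
  <polygon points="132.09,15.65 34.72,86.72 121.90,8.01" fill="none" stroke="#ff00ff"/>
  <polyline points="189.78,102.84 194.60,90.38 199.09,85.11 205.15,83.69 214.66,82.79" fill="none" stroke="#ff00ff"/>
</svg>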